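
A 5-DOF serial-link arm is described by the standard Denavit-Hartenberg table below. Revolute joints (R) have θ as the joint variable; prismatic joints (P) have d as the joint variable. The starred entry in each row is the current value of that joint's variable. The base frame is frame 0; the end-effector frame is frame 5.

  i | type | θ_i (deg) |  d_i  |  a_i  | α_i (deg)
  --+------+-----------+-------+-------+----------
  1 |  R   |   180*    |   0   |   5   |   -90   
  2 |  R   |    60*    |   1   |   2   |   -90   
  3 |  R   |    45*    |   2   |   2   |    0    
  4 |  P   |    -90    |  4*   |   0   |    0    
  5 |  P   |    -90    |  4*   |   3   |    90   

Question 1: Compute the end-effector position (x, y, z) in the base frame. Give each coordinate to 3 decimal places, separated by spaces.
3.014 -1.707 -6.120

after link 1: o_1 = (-5.0000, 0.0000, 0.0000)
after link 2: o_2 = (-6.0000, -1.0000, -1.7321)
after link 3: o_3 = (-4.9751, 0.4142, -3.9568)
after link 4: o_4 = (-1.5110, 0.4142, -5.9568)
after link 5: o_5 = (3.0138, -1.7071, -6.1197)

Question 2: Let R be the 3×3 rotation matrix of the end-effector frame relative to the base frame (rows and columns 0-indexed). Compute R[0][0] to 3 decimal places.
End-effector x-axis (col 0 of R) = (0.3536,-0.7071,0.6124)
R[0][0] = 0.3536

0.354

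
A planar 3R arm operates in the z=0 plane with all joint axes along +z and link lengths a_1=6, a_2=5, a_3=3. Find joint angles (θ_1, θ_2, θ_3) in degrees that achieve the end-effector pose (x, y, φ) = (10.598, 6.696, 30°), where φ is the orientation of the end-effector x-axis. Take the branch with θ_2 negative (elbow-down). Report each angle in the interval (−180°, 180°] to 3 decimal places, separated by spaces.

wrist centre = target − a_3·(cos φ, sin φ) = (7.9999, 5.1960)
cos θ_2 = (90.9972−6²−5²)/(2·6·5) = 0.5000; θ_2 = -60.0031° (elbow-down)
β = atan2(5.1960,7.9999) = 33.0040°; ψ = atan2(-4.3303,8.4998) = -26.9969°
θ_1 = β − ψ = 60.0008°
θ_3 = φ − θ_1 − θ_2 = 30.0023° (wrapped to (-180°,180°])

60.001 -60.003 30.002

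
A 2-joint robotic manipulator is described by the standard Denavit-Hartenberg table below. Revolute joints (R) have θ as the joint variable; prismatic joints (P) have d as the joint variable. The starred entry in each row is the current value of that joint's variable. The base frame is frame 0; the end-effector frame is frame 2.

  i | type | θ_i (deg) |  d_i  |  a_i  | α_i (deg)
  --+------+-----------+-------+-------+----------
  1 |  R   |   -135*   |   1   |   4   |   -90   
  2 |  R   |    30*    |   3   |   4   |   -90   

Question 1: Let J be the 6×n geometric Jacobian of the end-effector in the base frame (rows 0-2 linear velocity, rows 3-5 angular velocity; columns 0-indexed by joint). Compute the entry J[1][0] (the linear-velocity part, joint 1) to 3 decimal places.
-3.157

axis z_0 = ẑ; lever o_n−o_0 = (-3.1566,-7.3992,-1.0000)
cross product → J_v[:, 0] = (7.3992,-3.1566,0.0000)
J_ω[:, 0] = z_0
entry J[1][0] = -3.1566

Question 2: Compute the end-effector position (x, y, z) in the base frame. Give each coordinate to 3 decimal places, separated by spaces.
-3.157 -7.399 -1.000

after link 1: o_1 = (-2.8284, -2.8284, 1.0000)
after link 2: o_2 = (-3.1566, -7.3992, -1.0000)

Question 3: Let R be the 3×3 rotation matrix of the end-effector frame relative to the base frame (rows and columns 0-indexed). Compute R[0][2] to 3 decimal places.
End-effector z-axis (col 2 of R) = (0.3536,0.3536,-0.8660)
R[0][2] = 0.3536

0.354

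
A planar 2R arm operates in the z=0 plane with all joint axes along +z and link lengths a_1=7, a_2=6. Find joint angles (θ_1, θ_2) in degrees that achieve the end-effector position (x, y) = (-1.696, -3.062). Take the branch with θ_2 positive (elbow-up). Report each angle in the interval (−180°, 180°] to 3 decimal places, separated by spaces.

-177.964 150.002

cos θ_2 = (12.2523−7²−6²)/(2·7·6) = -0.8660; θ_2 = 150.0022° (elbow-up)
β = atan2(-3.0620,-1.6960) = -118.9815°; ψ = atan2(2.9998,1.8037) = 58.9822°
θ_1 = β − ψ = -177.9636°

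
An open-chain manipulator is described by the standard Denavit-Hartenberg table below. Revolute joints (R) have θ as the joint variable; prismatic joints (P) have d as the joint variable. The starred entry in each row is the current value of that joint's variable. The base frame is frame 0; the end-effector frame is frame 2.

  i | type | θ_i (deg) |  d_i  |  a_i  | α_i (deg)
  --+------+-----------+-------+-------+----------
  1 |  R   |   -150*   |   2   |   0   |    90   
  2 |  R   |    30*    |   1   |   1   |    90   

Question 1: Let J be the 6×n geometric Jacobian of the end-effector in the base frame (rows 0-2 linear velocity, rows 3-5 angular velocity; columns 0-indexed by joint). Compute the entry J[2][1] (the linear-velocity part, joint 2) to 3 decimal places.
0.866

axis z_1 = (-0.5000,0.8660,0.0000); lever o_n−o_1 = (-1.2500,0.4330,0.5000)
cross product → J_v[:, 1] = (0.4330,0.2500,0.8660)
J_ω[:, 1] = z_1
entry J[2][1] = 0.8660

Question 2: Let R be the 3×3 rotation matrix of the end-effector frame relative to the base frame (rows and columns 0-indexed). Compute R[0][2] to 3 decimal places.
End-effector z-axis (col 2 of R) = (-0.4330,-0.2500,-0.8660)
R[0][2] = -0.4330

-0.433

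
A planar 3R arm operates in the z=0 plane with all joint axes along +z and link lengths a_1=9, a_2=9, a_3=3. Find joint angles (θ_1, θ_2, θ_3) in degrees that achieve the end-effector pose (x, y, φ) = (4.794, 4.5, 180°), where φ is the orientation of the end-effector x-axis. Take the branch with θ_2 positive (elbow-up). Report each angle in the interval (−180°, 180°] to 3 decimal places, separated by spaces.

wrist centre = target − a_3·(cos φ, sin φ) = (7.7940, 4.5000)
cos θ_2 = (80.9964−9²−9²)/(2·9·9) = -0.5000; θ_2 = 120.0015° (elbow-up)
β = atan2(4.5000,7.7940) = 30.0007°; ψ = atan2(7.7941,4.4998) = 60.0007°
θ_1 = β − ψ = -30.0000°
θ_3 = φ − θ_1 − θ_2 = 89.9985° (wrapped to (-180°,180°])

-30.000 120.001 89.999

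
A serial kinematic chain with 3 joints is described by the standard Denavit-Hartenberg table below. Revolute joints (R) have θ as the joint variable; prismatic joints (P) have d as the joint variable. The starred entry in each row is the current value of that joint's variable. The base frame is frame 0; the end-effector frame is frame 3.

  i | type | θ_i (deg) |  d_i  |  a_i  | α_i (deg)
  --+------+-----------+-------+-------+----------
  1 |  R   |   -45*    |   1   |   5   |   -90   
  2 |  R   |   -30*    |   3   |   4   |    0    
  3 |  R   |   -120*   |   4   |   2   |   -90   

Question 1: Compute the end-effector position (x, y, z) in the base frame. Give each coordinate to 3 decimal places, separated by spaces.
9.710 0.189 4.000

after link 1: o_1 = (3.5355, -3.5355, 1.0000)
after link 2: o_2 = (8.1063, -3.8637, 3.0000)
after link 3: o_3 = (9.7100, 0.1895, 4.0000)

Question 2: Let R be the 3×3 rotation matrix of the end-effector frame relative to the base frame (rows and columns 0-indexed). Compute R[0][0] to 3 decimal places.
End-effector x-axis (col 0 of R) = (-0.6124,0.6124,0.5000)
R[0][0] = -0.6124

-0.612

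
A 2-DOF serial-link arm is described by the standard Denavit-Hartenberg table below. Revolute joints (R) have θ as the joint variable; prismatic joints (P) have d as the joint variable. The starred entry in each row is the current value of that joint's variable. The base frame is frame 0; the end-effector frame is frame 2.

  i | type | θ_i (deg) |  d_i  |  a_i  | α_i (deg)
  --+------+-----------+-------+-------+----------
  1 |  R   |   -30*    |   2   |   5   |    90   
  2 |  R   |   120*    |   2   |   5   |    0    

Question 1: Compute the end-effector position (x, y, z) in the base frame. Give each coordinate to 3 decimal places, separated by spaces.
1.165 -2.982 6.330

after link 1: o_1 = (4.3301, -2.5000, 2.0000)
after link 2: o_2 = (1.1651, -2.9821, 6.3301)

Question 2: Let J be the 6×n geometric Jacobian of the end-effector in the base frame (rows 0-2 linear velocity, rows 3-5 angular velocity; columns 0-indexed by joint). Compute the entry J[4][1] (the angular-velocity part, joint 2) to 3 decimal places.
-0.866

axis z_1 = (-0.5000,-0.8660,0.0000); lever o_n−o_1 = (-3.1651,-0.4821,4.3301)
cross product → J_v[:, 1] = (-3.7500,2.1651,-2.5000)
J_ω[:, 1] = z_1
entry J[4][1] = -0.8660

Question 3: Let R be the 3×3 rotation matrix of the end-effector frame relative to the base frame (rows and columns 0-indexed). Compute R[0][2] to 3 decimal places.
-0.500

End-effector z-axis (col 2 of R) = (-0.5000,-0.8660,0.0000)
R[0][2] = -0.5000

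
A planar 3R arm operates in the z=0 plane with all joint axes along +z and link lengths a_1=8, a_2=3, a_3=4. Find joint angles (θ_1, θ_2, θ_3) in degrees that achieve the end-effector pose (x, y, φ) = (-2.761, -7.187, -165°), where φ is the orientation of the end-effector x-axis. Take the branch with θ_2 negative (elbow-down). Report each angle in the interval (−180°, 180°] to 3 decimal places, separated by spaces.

wrist centre = target − a_3·(cos φ, sin φ) = (1.1027, -6.1517)
cos θ_2 = (39.0597−8²−3²)/(2·8·3) = -0.7071; θ_2 = -134.9987° (elbow-down)
β = atan2(-6.1517,1.1027) = -79.8376°; ψ = atan2(-2.1214,5.8787) = -19.8422°
θ_1 = β − ψ = -59.9954°
θ_3 = φ − θ_1 − θ_2 = 29.9940° (wrapped to (-180°,180°])

-59.995 -134.999 29.994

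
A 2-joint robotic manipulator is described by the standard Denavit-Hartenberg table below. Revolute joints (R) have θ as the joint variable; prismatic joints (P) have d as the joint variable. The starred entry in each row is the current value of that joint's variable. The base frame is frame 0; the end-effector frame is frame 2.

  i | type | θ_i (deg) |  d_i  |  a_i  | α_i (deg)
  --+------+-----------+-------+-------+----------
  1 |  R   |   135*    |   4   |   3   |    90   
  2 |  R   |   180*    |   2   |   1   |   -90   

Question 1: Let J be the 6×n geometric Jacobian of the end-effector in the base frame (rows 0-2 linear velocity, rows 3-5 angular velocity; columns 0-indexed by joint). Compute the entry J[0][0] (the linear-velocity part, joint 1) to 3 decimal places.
-2.828

axis z_0 = ẑ; lever o_n−o_0 = (0.0000,2.8284,4.0000)
cross product → J_v[:, 0] = (-2.8284,0.0000,0.0000)
J_ω[:, 0] = z_0
entry J[0][0] = -2.8284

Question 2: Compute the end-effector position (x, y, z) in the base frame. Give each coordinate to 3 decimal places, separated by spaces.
0.000 2.828 4.000

after link 1: o_1 = (-2.1213, 2.1213, 4.0000)
after link 2: o_2 = (0.0000, 2.8284, 4.0000)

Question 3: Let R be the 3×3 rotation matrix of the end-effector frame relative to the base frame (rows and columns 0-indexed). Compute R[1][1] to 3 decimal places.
End-effector y-axis (col 1 of R) = (-0.7071,-0.7071,-0.0000)
R[1][1] = -0.7071

-0.707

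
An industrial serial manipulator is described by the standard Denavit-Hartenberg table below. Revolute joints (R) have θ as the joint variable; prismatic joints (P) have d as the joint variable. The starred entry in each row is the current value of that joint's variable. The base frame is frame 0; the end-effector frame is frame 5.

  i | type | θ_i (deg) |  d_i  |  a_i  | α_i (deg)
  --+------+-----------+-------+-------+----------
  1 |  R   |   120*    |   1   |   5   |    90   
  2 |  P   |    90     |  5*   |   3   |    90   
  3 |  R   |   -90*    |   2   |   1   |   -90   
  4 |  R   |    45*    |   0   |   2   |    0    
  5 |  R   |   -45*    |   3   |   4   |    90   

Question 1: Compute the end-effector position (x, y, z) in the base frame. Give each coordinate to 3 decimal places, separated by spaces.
-4.018 4.130 7.000

after link 1: o_1 = (-2.5000, 4.3301, 1.0000)
after link 2: o_2 = (1.8301, 6.8301, 4.0000)
after link 3: o_3 = (-0.0359, 8.0622, 4.0000)
after link 4: o_4 = (-0.5535, 6.1303, 4.0000)
after link 5: o_5 = (-4.0176, 4.1303, 7.0000)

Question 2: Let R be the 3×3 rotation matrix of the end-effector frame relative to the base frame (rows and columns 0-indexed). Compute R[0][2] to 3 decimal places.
End-effector z-axis (col 2 of R) = (-0.5000,0.8660,-0.0000)
R[0][2] = -0.5000

-0.500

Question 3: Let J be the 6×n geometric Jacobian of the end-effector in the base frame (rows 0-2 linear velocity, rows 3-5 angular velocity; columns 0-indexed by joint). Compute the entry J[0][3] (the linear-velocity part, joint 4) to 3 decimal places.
axis z_3 = (-0.0000,0.0000,1.0000); lever o_n−o_3 = (-3.9817,-3.9319,3.0000)
cross product → J_v[:, 3] = (3.9319,-3.9817,0.0000)
J_ω[:, 3] = z_3
entry J[0][3] = 3.9319

3.932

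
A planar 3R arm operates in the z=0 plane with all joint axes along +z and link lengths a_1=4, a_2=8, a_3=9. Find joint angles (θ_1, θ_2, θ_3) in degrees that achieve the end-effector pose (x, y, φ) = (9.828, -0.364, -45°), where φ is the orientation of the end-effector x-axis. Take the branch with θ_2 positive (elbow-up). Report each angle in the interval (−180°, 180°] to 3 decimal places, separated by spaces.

wrist centre = target − a_3·(cos φ, sin φ) = (3.4640, 6.0000)
cos θ_2 = (47.9991−4²−8²)/(2·4·8) = -0.5000; θ_2 = 120.0009° (elbow-up)
β = atan2(6.0000,3.4640) = 60.0003°; ψ = atan2(6.9281,-0.0001) = 90.0009°
θ_1 = β − ψ = -30.0006°
θ_3 = φ − θ_1 − θ_2 = -135.0003° (wrapped to (-180°,180°])

-30.001 120.001 -135.000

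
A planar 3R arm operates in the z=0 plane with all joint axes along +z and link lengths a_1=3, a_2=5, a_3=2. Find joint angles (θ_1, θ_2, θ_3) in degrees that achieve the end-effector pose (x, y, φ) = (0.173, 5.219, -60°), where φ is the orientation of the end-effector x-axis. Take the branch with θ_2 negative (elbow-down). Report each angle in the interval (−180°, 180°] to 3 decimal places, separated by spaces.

wrist centre = target − a_3·(cos φ, sin φ) = (-0.8270, 6.9511)
cos θ_2 = (49.0010−3²−5²)/(2·3·5) = 0.5000; θ_2 = -59.9977° (elbow-down)
β = atan2(6.9511,-0.8270) = 96.7849°; ψ = atan2(-4.3300,5.5002) = -38.2117°
θ_1 = β − ψ = 134.9966°
θ_3 = φ − θ_1 − θ_2 = -134.9988° (wrapped to (-180°,180°])

134.997 -59.998 -134.999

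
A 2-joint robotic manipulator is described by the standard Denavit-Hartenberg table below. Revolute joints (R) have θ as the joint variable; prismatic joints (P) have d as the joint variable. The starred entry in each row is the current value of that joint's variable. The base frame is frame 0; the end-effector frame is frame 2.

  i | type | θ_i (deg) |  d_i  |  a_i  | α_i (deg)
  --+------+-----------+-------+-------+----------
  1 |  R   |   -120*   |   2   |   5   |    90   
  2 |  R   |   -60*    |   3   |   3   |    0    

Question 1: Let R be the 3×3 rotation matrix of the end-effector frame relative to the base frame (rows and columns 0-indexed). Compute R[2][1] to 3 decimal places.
0.500

End-effector y-axis (col 1 of R) = (-0.4330,-0.7500,0.5000)
R[2][1] = 0.5000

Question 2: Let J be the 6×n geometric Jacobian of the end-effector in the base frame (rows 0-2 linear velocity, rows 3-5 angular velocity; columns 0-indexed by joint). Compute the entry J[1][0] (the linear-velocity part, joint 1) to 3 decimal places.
-5.848

axis z_0 = ẑ; lever o_n−o_0 = (-5.8481,-4.1292,-0.5981)
cross product → J_v[:, 0] = (4.1292,-5.8481,0.0000)
J_ω[:, 0] = z_0
entry J[1][0] = -5.8481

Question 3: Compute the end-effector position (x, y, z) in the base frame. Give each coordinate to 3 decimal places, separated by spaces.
after link 1: o_1 = (-2.5000, -4.3301, 2.0000)
after link 2: o_2 = (-5.8481, -4.1292, -0.5981)

-5.848 -4.129 -0.598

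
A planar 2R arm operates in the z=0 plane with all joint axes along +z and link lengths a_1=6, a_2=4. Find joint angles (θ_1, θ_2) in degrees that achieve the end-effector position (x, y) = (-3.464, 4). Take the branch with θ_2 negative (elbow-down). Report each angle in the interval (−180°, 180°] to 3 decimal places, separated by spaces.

cos θ_2 = (27.9993−6²−4²)/(2·6·4) = -0.5000; θ_2 = -120.0010° (elbow-down)
β = atan2(4.0000,-3.4640) = 130.8926°; ψ = atan2(-3.4641,3.9999) = -40.8935°
θ_1 = β − ψ = 171.7861°

171.786 -120.001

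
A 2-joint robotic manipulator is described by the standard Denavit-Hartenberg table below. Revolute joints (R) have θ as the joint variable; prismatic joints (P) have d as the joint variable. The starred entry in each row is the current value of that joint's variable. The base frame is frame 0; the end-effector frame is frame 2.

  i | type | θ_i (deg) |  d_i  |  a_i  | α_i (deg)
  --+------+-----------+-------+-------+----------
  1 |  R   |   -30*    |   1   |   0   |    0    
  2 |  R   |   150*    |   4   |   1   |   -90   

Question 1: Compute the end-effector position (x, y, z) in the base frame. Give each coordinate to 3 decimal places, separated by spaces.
-0.500 0.866 5.000

after link 1: o_1 = (0.0000, 0.0000, 1.0000)
after link 2: o_2 = (-0.5000, 0.8660, 5.0000)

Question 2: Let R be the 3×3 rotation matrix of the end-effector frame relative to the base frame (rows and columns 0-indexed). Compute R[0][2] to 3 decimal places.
-0.866

End-effector z-axis (col 2 of R) = (-0.8660,-0.5000,0.0000)
R[0][2] = -0.8660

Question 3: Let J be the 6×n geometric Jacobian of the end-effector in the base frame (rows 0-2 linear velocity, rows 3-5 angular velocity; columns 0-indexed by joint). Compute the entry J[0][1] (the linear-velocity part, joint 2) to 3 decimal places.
axis z_1 = (0.0000,0.0000,1.0000); lever o_n−o_1 = (-0.5000,0.8660,4.0000)
cross product → J_v[:, 1] = (-0.8660,-0.5000,0.0000)
J_ω[:, 1] = z_1
entry J[0][1] = -0.8660

-0.866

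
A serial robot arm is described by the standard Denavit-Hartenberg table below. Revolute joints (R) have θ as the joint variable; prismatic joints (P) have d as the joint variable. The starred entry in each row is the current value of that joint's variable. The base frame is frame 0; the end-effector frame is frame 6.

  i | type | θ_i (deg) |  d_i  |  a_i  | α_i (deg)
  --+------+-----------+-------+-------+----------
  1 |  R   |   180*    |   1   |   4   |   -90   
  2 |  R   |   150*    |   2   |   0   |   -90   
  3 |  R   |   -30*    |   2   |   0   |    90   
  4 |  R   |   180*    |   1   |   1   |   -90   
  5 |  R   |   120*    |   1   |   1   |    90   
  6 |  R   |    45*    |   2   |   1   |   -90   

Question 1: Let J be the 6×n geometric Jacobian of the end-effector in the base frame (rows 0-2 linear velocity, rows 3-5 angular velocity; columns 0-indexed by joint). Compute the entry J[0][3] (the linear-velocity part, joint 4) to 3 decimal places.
0.341

axis z_3 = (-0.4330,-0.8660,0.2500); lever o_n−o_3 = (-1.6223,2.2196,-1.0346)
cross product → J_v[:, 3] = (0.3411,-0.8536,-2.3660)
J_ω[:, 3] = z_3
entry J[0][3] = 0.3411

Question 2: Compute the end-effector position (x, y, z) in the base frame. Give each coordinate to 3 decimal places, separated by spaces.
after link 1: o_1 = (-4.0000, 0.0000, 1.0000)
after link 2: o_2 = (-4.0000, -2.0000, 1.0000)
after link 3: o_3 = (-3.0000, -2.0000, 2.7321)
after link 4: o_4 = (-4.1830, -2.3660, 3.4151)
after link 5: o_5 = (-3.9330, -1.8660, 2.1160)
after link 6: o_6 = (-4.6223, 0.2196, 1.6975)

-4.622 0.220 1.697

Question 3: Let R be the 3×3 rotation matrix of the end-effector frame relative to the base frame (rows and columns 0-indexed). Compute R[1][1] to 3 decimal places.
End-effector y-axis (col 1 of R) = (0.4330,-0.8660,-0.2500)
R[1][1] = -0.8660

-0.866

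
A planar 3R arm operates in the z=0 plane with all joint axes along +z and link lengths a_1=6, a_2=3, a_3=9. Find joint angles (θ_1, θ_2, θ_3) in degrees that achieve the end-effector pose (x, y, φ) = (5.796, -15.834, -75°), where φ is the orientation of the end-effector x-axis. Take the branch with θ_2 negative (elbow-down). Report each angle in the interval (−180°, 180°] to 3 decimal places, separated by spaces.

-45.001 -59.988 29.989

wrist centre = target − a_3·(cos φ, sin φ) = (3.4666, -7.1407)
cos θ_2 = (63.0066−6²−3²)/(2·6·3) = 0.5002; θ_2 = -59.9878° (elbow-down)
β = atan2(-7.1407,3.4666) = -64.1045°; ψ = atan2(-2.5978,7.5006) = -19.1031°
θ_1 = β − ψ = -45.0014°
θ_3 = φ − θ_1 − θ_2 = 29.9892° (wrapped to (-180°,180°])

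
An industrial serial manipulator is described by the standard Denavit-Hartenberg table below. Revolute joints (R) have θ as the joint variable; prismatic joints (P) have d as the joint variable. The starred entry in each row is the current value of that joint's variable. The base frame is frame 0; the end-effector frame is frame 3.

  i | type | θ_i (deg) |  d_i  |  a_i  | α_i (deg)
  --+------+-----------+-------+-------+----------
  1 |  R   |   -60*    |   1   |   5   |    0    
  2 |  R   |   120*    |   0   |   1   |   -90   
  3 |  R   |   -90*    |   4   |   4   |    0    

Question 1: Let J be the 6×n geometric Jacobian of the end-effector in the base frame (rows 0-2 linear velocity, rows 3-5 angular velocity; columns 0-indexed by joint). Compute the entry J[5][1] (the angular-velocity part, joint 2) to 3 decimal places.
axis z_1 = (0.0000,0.0000,1.0000); lever o_n−o_1 = (-2.9641,2.8660,4.0000)
cross product → J_v[:, 1] = (-2.8660,-2.9641,0.0000)
J_ω[:, 1] = z_1
entry J[5][1] = 1.0000

1.000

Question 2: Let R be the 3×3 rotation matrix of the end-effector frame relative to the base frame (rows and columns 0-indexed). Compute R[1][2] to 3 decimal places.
End-effector z-axis (col 2 of R) = (-0.8660,0.5000,0.0000)
R[1][2] = 0.5000

0.500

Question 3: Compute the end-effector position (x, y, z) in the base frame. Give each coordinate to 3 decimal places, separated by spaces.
-0.464 -1.464 5.000

after link 1: o_1 = (2.5000, -4.3301, 1.0000)
after link 2: o_2 = (3.0000, -3.4641, 1.0000)
after link 3: o_3 = (-0.4641, -1.4641, 5.0000)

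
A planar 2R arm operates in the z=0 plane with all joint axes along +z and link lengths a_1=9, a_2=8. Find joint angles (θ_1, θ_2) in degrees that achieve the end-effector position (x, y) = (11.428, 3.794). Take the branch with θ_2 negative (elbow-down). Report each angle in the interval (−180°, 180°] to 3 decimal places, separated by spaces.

60.000 -90.003

cos θ_2 = (144.9936−9²−8²)/(2·9·8) = -0.0000; θ_2 = -90.0025° (elbow-down)
β = atan2(3.7940,11.4280) = 18.3657°; ψ = atan2(-8.0000,8.9996) = -41.6347°
θ_1 = β − ψ = 60.0004°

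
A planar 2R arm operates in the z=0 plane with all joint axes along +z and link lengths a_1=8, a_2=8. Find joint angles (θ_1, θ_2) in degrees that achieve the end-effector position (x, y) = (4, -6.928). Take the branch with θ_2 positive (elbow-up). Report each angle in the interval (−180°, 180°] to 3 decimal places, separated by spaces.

cos θ_2 = (63.9972−8²−8²)/(2·8·8) = -0.5000; θ_2 = 120.0015° (elbow-up)
β = atan2(-6.9280,4.0000) = -59.9993°; ψ = atan2(6.9281,3.9998) = 60.0007°
θ_1 = β − ψ = -120.0000°

-120.000 120.001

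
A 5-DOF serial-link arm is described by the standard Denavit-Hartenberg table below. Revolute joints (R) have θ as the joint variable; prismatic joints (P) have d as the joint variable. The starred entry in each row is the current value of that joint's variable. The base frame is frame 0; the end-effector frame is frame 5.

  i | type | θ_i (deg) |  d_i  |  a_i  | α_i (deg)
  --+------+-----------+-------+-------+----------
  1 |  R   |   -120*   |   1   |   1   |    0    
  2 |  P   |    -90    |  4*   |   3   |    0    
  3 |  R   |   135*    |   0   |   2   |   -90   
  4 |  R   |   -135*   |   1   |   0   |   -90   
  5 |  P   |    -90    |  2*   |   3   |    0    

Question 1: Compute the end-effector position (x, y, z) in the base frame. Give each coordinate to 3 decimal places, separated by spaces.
after link 1: o_1 = (-0.5000, -0.8660, 1.0000)
after link 2: o_2 = (-3.0981, 0.6340, 5.0000)
after link 3: o_3 = (-2.5804, -1.2979, 5.0000)
after link 4: o_4 = (-1.6145, -1.0391, 5.0000)
after link 5: o_5 = (1.6493, -1.6286, 6.4142)

1.649 -1.629 6.414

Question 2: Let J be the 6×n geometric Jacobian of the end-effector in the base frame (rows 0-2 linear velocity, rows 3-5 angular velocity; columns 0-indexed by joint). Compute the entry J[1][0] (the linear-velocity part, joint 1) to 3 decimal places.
axis z_0 = ẑ; lever o_n−o_0 = (1.6493,-1.6286,6.4142)
cross product → J_v[:, 0] = (1.6286,1.6493,-0.0000)
J_ω[:, 0] = z_0
entry J[1][0] = 1.6493

1.649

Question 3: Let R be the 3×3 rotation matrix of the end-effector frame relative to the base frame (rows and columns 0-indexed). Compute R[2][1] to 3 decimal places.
End-effector y-axis (col 1 of R) = (-0.1830,0.6830,0.7071)
R[2][1] = 0.7071

0.707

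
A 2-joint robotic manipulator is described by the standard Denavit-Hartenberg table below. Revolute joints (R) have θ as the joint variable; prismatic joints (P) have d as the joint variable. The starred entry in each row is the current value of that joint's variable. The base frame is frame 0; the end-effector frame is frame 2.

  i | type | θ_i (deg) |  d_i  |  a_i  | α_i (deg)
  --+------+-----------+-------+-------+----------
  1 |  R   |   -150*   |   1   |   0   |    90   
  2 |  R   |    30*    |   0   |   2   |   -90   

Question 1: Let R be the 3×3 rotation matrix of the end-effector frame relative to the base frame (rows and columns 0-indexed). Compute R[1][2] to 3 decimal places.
0.250

End-effector z-axis (col 2 of R) = (0.4330,0.2500,0.8660)
R[1][2] = 0.2500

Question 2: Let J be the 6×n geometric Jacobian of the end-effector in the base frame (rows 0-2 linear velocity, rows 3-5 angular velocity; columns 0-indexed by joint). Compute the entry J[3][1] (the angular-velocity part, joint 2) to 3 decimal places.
axis z_1 = (-0.5000,0.8660,0.0000); lever o_n−o_1 = (-1.5000,-0.8660,1.0000)
cross product → J_v[:, 1] = (0.8660,0.5000,1.7321)
J_ω[:, 1] = z_1
entry J[3][1] = -0.5000

-0.500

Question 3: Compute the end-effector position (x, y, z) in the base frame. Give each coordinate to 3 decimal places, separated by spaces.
-1.500 -0.866 2.000

after link 1: o_1 = (0.0000, 0.0000, 1.0000)
after link 2: o_2 = (-1.5000, -0.8660, 2.0000)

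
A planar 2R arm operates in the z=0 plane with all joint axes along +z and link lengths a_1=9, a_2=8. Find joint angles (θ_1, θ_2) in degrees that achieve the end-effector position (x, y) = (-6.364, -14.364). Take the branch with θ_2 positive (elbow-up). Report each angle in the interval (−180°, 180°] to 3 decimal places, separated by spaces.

cos θ_2 = (246.8250−9²−8²)/(2·9·8) = 0.7071; θ_2 = 44.9991° (elbow-up)
β = atan2(-14.3640,-6.3640) = -113.8958°; ψ = atan2(5.6568,14.6569) = 21.1038°
θ_1 = β − ψ = -134.9996°

-135.000 44.999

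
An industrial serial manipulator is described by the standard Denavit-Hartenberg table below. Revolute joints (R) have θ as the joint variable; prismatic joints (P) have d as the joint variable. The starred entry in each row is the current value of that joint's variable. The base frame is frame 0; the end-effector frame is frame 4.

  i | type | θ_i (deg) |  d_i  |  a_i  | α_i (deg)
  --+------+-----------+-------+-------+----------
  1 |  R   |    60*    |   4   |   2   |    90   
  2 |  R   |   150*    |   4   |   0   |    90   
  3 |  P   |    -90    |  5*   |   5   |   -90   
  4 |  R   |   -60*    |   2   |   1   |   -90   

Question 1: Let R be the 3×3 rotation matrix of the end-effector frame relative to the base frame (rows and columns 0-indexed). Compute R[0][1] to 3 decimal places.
0.433

End-effector y-axis (col 1 of R) = (0.4330,0.7500,-0.5000)
R[0][1] = 0.4330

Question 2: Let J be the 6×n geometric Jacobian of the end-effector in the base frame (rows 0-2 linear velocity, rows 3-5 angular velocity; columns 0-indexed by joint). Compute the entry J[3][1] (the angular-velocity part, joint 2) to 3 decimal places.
axis z_1 = (0.8660,-0.5000,0.0000); lever o_n−o_1 = (-0.6986,1.7901,6.0801)
cross product → J_v[:, 1] = (-3.0401,-5.2655,1.2010)
J_ω[:, 1] = z_1
entry J[3][1] = 0.8660

0.866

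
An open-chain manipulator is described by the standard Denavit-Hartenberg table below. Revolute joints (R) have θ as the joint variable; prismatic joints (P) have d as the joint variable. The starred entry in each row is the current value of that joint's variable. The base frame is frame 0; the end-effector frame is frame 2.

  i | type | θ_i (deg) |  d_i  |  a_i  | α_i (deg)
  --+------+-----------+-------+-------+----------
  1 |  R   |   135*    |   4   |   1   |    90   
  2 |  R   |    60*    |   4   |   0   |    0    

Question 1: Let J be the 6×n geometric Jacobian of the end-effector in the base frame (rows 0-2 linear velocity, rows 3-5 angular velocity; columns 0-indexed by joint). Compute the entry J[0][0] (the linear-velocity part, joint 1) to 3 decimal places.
-3.536

axis z_0 = ẑ; lever o_n−o_0 = (2.1213,3.5355,4.0000)
cross product → J_v[:, 0] = (-3.5355,2.1213,0.0000)
J_ω[:, 0] = z_0
entry J[0][0] = -3.5355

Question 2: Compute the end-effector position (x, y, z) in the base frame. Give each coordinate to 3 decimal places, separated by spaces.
2.121 3.536 4.000

after link 1: o_1 = (-0.7071, 0.7071, 4.0000)
after link 2: o_2 = (2.1213, 3.5355, 4.0000)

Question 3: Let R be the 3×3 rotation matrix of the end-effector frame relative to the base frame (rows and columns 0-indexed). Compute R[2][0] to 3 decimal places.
End-effector x-axis (col 0 of R) = (-0.3536,0.3536,0.8660)
R[2][0] = 0.8660

0.866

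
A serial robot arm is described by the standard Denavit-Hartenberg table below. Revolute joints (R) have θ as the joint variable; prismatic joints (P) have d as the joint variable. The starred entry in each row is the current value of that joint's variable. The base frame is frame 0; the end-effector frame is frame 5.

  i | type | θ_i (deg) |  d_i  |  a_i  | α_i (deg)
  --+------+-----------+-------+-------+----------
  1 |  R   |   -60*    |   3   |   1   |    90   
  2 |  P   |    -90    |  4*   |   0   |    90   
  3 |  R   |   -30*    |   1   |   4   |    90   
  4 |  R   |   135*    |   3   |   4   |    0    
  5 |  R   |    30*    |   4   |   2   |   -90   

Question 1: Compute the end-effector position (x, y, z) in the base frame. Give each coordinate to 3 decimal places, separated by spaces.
-0.216 3.739 7.158

after link 1: o_1 = (0.5000, -0.8660, 3.0000)
after link 2: o_2 = (-2.9641, -2.8660, 3.0000)
after link 3: o_3 = (-1.7321, -1.0000, -0.4641)
after link 4: o_4 = (-2.1210, 2.0414, 3.4854)
after link 5: o_5 = (-0.2163, 3.7388, 7.1584)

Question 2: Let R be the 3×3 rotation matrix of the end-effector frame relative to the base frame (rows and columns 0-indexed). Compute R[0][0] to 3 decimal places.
-0.548

End-effector x-axis (col 0 of R) = (-0.5477,-0.0173,0.8365)
R[0][0] = -0.5477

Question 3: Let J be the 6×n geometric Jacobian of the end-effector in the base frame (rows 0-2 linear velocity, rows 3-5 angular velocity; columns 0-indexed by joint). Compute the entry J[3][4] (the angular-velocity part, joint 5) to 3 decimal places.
axis z_4 = (0.7500,0.4330,0.5000); lever o_n−o_4 = (1.9047,1.6974,3.6730)
cross product → J_v[:, 4] = (0.7418,-1.8024,0.4483)
J_ω[:, 4] = z_4
entry J[3][4] = 0.7500

0.750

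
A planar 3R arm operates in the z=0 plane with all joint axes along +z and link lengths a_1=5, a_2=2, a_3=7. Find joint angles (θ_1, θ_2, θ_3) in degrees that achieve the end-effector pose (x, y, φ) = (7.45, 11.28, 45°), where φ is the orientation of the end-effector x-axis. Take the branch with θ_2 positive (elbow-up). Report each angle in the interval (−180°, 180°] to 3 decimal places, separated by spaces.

wrist centre = target − a_3·(cos φ, sin φ) = (2.5003, 6.3303)
cos θ_2 = (46.3234−5²−2²)/(2·5·2) = 0.8662; θ_2 = 29.9837° (elbow-up)
β = atan2(6.3303,2.5003) = 68.4475°; ψ = atan2(0.9995,6.7323) = 8.4446°
θ_1 = β − ψ = 60.0029°
θ_3 = φ − θ_1 − θ_2 = -44.9865° (wrapped to (-180°,180°])

60.003 29.984 -44.987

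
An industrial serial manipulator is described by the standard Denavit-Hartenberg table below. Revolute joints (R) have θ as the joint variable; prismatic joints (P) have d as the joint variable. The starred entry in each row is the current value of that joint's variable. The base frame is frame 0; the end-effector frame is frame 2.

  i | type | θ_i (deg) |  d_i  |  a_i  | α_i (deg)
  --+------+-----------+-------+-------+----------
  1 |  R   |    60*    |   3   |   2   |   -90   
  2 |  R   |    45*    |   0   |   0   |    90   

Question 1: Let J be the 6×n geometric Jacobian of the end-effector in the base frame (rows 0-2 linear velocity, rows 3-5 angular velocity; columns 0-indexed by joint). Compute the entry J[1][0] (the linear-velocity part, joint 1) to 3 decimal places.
1.000

axis z_0 = ẑ; lever o_n−o_0 = (1.0000,1.7321,3.0000)
cross product → J_v[:, 0] = (-1.7321,1.0000,0.0000)
J_ω[:, 0] = z_0
entry J[1][0] = 1.0000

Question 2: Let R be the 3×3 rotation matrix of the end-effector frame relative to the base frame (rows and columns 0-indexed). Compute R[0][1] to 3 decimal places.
-0.866

End-effector y-axis (col 1 of R) = (-0.8660,0.5000,0.0000)
R[0][1] = -0.8660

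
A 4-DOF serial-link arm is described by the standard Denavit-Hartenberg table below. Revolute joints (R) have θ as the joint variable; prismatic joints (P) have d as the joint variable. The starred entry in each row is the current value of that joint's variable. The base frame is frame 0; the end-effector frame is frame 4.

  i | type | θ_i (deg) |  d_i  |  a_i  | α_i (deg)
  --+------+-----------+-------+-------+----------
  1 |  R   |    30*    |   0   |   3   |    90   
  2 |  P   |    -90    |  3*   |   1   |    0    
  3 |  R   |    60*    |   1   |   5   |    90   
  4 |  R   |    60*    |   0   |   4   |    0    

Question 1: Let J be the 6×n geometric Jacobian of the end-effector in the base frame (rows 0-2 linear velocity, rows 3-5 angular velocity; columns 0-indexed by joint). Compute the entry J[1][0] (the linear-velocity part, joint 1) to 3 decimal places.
axis z_0 = ẑ; lever o_n−o_0 = (11.5801,-1.9330,-4.5000)
cross product → J_v[:, 0] = (1.9330,11.5801,-0.0000)
J_ω[:, 0] = z_0
entry J[1][0] = 11.5801

11.580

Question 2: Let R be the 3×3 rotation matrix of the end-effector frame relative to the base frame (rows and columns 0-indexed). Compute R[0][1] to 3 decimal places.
End-effector y-axis (col 1 of R) = (-0.3995,-0.8080,0.4330)
R[0][1] = -0.3995

-0.400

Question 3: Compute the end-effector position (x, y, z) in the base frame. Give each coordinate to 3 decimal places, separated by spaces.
11.580 -1.933 -4.500

after link 1: o_1 = (2.5981, 1.5000, 0.0000)
after link 2: o_2 = (4.0981, -1.0981, -1.0000)
after link 3: o_3 = (8.3481, 0.2010, -3.5000)
after link 4: o_4 = (11.5801, -1.9330, -4.5000)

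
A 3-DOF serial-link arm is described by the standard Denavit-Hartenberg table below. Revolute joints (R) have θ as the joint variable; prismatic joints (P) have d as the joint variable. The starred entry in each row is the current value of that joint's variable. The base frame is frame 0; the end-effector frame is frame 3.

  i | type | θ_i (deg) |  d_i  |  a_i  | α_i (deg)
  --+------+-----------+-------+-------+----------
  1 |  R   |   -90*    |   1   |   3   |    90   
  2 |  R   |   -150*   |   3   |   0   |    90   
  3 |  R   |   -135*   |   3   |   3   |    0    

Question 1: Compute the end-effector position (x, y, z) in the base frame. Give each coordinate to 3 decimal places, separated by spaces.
after link 1: o_1 = (0.0000, -3.0000, 1.0000)
after link 2: o_2 = (-3.0000, -3.0000, 1.0000)
after link 3: o_3 = (-0.8787, -3.3371, 4.6587)

-0.879 -3.337 4.659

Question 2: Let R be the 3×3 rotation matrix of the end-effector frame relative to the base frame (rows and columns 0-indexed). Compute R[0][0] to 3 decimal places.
0.707

End-effector x-axis (col 0 of R) = (0.7071,-0.6124,0.3536)
R[0][0] = 0.7071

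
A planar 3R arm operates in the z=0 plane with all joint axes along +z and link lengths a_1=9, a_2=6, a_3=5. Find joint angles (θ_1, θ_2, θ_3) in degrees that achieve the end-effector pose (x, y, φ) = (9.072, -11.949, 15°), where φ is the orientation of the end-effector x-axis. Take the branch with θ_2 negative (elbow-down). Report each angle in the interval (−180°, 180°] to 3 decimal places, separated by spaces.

wrist centre = target − a_3·(cos φ, sin φ) = (4.2424, -13.2431)
cos θ_2 = (193.3773−9²−6²)/(2·9·6) = 0.7072; θ_2 = -44.9927° (elbow-down)
β = atan2(-13.2431,4.2424) = -72.2374°; ψ = atan2(-4.2421,13.2432) = -17.7615°
θ_1 = β − ψ = -54.4759°
θ_3 = φ − θ_1 − θ_2 = 114.4686° (wrapped to (-180°,180°])

-54.476 -44.993 114.469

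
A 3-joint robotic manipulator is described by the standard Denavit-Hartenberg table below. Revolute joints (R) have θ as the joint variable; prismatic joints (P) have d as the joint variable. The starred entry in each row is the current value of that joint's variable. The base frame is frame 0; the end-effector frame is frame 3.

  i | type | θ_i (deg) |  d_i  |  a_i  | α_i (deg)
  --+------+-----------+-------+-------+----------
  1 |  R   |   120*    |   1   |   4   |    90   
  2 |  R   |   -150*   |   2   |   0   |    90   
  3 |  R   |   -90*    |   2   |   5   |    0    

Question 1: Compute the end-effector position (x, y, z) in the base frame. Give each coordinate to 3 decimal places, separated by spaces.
-4.098 1.098 2.732

after link 1: o_1 = (-2.0000, 3.4641, 1.0000)
after link 2: o_2 = (-0.2679, 4.4641, 1.0000)
after link 3: o_3 = (-4.0981, 1.0981, 2.7321)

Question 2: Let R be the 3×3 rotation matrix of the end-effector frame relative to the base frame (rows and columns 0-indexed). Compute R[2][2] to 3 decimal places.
End-effector z-axis (col 2 of R) = (0.2500,-0.4330,0.8660)
R[2][2] = 0.8660

0.866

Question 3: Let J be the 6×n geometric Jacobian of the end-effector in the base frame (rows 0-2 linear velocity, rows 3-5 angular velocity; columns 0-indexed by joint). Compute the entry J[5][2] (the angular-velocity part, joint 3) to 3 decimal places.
axis z_2 = (0.2500,-0.4330,0.8660); lever o_n−o_2 = (-3.8301,-3.3660,1.7321)
cross product → J_v[:, 2] = (2.1651,-3.7500,-2.5000)
J_ω[:, 2] = z_2
entry J[5][2] = 0.8660

0.866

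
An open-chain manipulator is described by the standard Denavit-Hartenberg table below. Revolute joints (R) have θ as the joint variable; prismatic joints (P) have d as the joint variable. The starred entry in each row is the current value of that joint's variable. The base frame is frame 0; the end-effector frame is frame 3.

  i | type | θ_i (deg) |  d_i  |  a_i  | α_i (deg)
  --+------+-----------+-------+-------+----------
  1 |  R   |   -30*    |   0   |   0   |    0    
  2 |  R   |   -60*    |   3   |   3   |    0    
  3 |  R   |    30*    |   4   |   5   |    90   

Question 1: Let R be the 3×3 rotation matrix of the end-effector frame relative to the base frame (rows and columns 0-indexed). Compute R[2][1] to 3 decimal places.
1.000

End-effector y-axis (col 1 of R) = (0.0000,0.0000,1.0000)
R[2][1] = 1.0000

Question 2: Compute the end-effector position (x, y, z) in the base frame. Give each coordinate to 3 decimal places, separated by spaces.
after link 1: o_1 = (0.0000, 0.0000, 0.0000)
after link 2: o_2 = (0.0000, -3.0000, 3.0000)
after link 3: o_3 = (2.5000, -7.3301, 7.0000)

2.500 -7.330 7.000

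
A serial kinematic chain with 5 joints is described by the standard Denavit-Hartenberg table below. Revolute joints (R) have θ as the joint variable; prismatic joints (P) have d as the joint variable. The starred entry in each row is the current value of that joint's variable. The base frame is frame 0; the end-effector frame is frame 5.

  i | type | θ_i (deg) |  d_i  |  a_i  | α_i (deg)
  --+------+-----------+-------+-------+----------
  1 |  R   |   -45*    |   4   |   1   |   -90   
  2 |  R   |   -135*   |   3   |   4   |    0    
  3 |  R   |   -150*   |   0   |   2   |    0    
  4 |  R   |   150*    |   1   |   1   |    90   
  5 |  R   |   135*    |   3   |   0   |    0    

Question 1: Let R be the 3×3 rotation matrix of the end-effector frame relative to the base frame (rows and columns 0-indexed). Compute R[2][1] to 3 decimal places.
End-effector y-axis (col 1 of R) = (-0.1464,-0.8536,-0.5000)
R[2][1] = -0.5000

-0.500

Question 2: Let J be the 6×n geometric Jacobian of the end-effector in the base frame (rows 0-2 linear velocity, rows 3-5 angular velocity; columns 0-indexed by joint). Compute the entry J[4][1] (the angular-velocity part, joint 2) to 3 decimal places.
0.707

axis z_1 = (0.7071,0.7071,0.0000); lever o_n−o_1 = (-0.8055,6.4624,-0.5176)
cross product → J_v[:, 1] = (-0.3660,0.3660,5.1392)
J_ω[:, 1] = z_1
entry J[4][1] = 0.7071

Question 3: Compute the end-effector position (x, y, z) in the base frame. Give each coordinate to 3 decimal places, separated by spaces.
after link 1: o_1 = (0.7071, -0.7071, 4.0000)
after link 2: o_2 = (0.8284, 3.4142, 6.8284)
after link 3: o_3 = (1.1945, 3.0482, 4.8966)
after link 4: o_4 = (1.4016, 4.2553, 5.6037)
after link 5: o_5 = (-0.0984, 5.7553, 3.4824)

-0.098 5.755 3.482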